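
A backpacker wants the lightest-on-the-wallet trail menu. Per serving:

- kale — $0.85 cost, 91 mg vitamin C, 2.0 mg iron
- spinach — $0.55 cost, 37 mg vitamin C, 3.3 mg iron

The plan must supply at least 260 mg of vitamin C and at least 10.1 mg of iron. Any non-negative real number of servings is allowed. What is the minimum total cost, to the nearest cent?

$2.79

kale only: max(260/91, 10.1/2.0) = 5.05 servings → $4.29.
spinach only: max(260/37, 10.1/3.3) = 7.027 servings → $3.86.
kale + spinach with both tight: 2.14 servings and 1.764 servings → $2.79.
So the least-cost plan costs $2.79.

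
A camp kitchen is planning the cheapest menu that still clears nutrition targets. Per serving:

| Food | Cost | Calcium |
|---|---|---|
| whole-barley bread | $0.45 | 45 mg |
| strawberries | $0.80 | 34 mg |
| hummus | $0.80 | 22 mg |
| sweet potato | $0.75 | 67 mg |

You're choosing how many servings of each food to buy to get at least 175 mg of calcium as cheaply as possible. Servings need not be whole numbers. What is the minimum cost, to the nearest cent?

Cost per mg of calcium: whole-barley bread $0.0100, sweet potato $0.0112, strawberries $0.0235, hummus $0.0364.
With no serving limits, use only whole-barley bread: 175 mg / 45 mg = 3.889 servings × $0.45 = $1.75.

$1.75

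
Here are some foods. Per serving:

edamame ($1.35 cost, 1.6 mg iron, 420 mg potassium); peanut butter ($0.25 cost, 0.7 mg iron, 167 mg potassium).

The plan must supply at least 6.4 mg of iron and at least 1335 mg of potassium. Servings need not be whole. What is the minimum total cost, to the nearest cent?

For a min-cost LP with two ≥-constraints, a basic feasible solution has at most two positive variables.
edamame only: max(6.4/1.6, 1335/420) = 4 servings → $5.40.
peanut butter only: max(6.4/0.7, 1335/167) = 9.143 servings → $2.29.
edamame + peanut butter: intersection lies outside the first quadrant.
Cheapest feasible corner: $2.29.

$2.29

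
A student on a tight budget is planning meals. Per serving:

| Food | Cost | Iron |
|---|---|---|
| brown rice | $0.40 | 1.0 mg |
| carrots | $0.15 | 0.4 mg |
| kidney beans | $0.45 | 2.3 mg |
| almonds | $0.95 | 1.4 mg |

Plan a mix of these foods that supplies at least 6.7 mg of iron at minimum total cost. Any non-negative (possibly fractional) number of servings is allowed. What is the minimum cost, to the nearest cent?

$1.31

Cost per mg of iron: kidney beans $0.1957, carrots $0.3750, brown rice $0.4000, almonds $0.6786.
With no serving limits, use only kidney beans: 6.7 mg / 2.3 mg = 2.913 servings × $0.45 = $1.31.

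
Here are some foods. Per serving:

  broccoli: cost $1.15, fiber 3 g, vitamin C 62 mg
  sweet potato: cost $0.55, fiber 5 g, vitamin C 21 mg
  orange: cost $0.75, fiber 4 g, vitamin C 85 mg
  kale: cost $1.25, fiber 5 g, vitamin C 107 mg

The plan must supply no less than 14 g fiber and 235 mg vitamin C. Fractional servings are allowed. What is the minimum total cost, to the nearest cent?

$2.34

broccoli only: max(14/3, 235/62) = 4.667 servings → $5.37.
sweet potato only: max(14/5, 235/21) = 11.19 servings → $6.15.
orange only: max(14/4, 235/85) = 3.5 servings → $2.62.
kale only: max(14/5, 235/107) = 2.8 servings → $3.50.
broccoli + sweet potato with both tight: 3.567 servings and 0.6599 servings → $4.46.
broccoli + orange: intersection lies outside the first quadrant.
broccoli + kale: intersection lies outside the first quadrant.
sweet potato + orange with both tight: 0.7331 servings and 2.584 servings → $2.34.
sweet potato + kale with both tight: 0.7512 servings and 2.049 servings → $2.97.
orange + kale with both targets exact would need a negative amount; discard.
Cheapest feasible corner: $2.34.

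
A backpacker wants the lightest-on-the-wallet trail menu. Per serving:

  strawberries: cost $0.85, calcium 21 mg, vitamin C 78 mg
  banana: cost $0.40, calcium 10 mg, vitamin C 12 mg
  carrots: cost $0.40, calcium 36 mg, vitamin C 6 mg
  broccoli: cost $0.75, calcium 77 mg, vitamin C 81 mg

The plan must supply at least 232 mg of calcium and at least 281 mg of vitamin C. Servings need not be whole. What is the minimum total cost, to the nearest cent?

Compare the cost at each extreme point of the feasible region.
strawberries only: max(232/21, 281/78) = 11.05 servings → $9.39.
banana only: max(232/10, 281/12) = 23.42 servings → $9.37.
carrots only: max(232/36, 281/6) = 46.83 servings → $18.73.
broccoli only: max(232/77, 281/81) = 3.469 servings → $2.60.
strawberries + banana with both tight: 0.04924 servings and 23.1 servings → $9.28.
strawberries + carrots with both tight: 3.253 servings and 4.547 servings → $4.58.
strawberries + broccoli with both tight: 0.6609 servings and 2.833 servings → $2.69.
banana + carrots with both targets exact would need a negative amount; discard.
banana + broccoli: intersection lies outside the first quadrant.
carrots + broccoli with both targets exact would need a negative amount; discard.
Cheapest feasible corner: $2.60.

$2.60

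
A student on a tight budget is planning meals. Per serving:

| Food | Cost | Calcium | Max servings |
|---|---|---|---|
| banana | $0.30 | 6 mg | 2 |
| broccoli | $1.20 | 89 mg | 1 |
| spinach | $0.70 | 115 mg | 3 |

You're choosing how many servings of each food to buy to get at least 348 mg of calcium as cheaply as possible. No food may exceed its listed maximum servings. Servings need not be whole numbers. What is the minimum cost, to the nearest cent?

$2.14

Cost per mg of calcium: spinach $0.0061, broccoli $0.0135, banana $0.0500.
Take 3 servings of spinach: +345.0 mg calcium for $2.10 (total $2.10, still need 3.0 mg).
Take 0.03371 servings of broccoli: +3.0 mg calcium for $0.04 (total $2.14, still need 0.0 mg).
Filling from the cheapest source first is optimal under one linear minimum: $2.14.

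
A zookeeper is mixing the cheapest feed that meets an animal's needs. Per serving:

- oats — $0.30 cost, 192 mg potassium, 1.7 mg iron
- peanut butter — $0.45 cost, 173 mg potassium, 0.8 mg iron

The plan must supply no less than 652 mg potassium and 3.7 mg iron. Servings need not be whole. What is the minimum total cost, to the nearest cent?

oats only: max(652/192, 3.7/1.7) = 3.396 servings → $1.02.
peanut butter only: max(652/173, 3.7/0.8) = 4.625 servings → $2.08.
oats + peanut butter with both tight: 0.8434 servings and 2.833 servings → $1.53.
Cheapest feasible corner: $1.02.

$1.02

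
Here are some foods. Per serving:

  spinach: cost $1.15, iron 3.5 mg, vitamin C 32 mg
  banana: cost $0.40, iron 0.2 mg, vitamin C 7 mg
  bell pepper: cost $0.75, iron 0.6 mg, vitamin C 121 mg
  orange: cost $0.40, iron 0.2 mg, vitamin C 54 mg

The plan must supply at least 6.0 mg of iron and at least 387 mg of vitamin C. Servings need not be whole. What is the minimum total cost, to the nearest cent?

$3.56

With two linear requirements the optimum uses one or two foods; enumerate the corners.
spinach only: max(6.0/3.5, 387/32) = 12.09 servings → $13.91.
banana only: max(6.0/0.2, 387/7) = 55.29 servings → $22.11.
bell pepper only: max(6.0/0.6, 387/121) = 10 servings → $7.50.
orange only: max(6.0/0.2, 387/54) = 30 servings → $12.00.
spinach + banana: the both-tight solution has a negative serving — not a feasible corner.
spinach + bell pepper with both tight: 1.221 servings and 2.875 servings → $3.56.
spinach + orange with both tight: 1.35 servings and 6.366 servings → $4.10.
banana + bell pepper with both tight: 24.69 servings and 1.77 servings → $11.20.
banana + orange with both tight: 26.23 servings and 3.766 servings → $12.00.
bell pepper + orange: intersection lies outside the first quadrant.
So the least-cost plan costs $3.56.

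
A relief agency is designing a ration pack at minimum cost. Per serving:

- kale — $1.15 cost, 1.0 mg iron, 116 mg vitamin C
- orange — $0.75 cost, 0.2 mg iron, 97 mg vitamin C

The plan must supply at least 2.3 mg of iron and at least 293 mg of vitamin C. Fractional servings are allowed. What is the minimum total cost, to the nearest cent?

For a min-cost LP with two ≥-constraints, a basic feasible solution has at most two positive variables.
kale only: max(2.3/1.0, 293/116) = 2.526 servings → $2.90.
orange only: max(2.3/0.2, 293/97) = 11.5 servings → $8.62.
kale + orange with both tight: 2.229 servings and 0.355 servings → $2.83.
Cheapest feasible corner: $2.83.

$2.83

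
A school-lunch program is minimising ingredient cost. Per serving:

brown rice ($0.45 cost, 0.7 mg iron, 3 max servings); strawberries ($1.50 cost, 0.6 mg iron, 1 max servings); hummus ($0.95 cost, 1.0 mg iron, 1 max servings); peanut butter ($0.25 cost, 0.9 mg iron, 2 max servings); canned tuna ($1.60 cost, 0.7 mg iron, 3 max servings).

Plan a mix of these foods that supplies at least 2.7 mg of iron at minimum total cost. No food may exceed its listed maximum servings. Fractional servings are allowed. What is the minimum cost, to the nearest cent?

Cost per mg of iron: peanut butter $0.2778, brown rice $0.6429, hummus $0.9500, canned tuna $2.2857, strawberries $2.5000.
Take 2 servings of peanut butter: +1.8 mg iron for $0.50 (total $0.50, still need 0.9 mg).
Take 1.286 servings of brown rice: +0.9 mg iron for $0.58 (total $1.08, still need 0.0 mg).
Filling from the cheapest source first is optimal under one linear minimum: $1.08.

$1.08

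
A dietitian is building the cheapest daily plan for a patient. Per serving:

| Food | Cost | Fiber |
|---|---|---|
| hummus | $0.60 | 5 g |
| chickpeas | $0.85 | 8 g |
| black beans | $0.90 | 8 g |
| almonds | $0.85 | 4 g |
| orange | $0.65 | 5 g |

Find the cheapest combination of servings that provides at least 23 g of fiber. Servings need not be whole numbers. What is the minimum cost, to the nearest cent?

Cost per g of fiber: chickpeas $0.1062, black beans $0.1125, hummus $0.1200, orange $0.1300, almonds $0.2125.
With no serving limits, use only chickpeas: 23 g / 8 g = 2.875 servings × $0.85 = $2.44.

$2.44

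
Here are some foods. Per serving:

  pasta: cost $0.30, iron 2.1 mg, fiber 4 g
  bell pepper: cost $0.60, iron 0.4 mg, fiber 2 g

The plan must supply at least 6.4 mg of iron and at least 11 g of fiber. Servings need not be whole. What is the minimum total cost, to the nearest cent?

For a min-cost LP with two ≥-constraints, a basic feasible solution has at most two positive variables.
pasta only: max(6.4/2.1, 11/4) = 3.048 servings → $0.91.
bell pepper only: max(6.4/0.4, 11/2) = 16 servings → $9.60.
pasta + bell pepper with both targets exact would need a negative amount; discard.
Cheapest feasible corner: $0.91.

$0.91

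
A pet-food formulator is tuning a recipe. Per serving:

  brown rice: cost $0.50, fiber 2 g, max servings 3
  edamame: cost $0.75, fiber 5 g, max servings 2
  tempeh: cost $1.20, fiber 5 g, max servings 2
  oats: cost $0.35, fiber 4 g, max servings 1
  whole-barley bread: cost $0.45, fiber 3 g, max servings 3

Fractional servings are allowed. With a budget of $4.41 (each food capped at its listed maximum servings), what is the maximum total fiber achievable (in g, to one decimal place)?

28.0 g

Fiber per dollar: oats 11.43, edamame 6.667, whole-barley bread 6.667, tempeh 4.167, brown rice 4.
Take 1 serving of oats: spends $0.35, +4.0 g fiber (running total 4.0 g).
Take 2 servings of edamame: spends $1.50, +10.0 g fiber (running total 14.0 g).
Take 3 servings of whole-barley bread: spends $1.35, +9.0 g fiber (running total 23.0 g).
Take 1.008 servings of tempeh: spends $1.21, +5.0 g fiber (running total 28.0 g).
Greedy by best ratio exhausts the cost allowance optimally: 28.0 g.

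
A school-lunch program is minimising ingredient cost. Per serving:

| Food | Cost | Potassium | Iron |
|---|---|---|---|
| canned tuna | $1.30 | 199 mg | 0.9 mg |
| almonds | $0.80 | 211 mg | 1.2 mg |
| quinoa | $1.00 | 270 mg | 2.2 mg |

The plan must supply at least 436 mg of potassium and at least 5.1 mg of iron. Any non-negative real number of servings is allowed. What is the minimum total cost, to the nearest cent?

At the optimum either one food covers both requirements or two foods hit both targets exactly; no other combination can be cheaper.
canned tuna only: max(436/199, 5.1/0.9) = 5.667 servings → $7.37.
almonds only: max(436/211, 5.1/1.2) = 4.25 servings → $3.40.
quinoa only: max(436/270, 5.1/2.2) = 2.318 servings → $2.32.
canned tuna + almonds with both targets exact would need a negative amount; discard.
canned tuna + quinoa: the both-tight solution has a negative serving — not a feasible corner.
almonds + quinoa with both targets exact would need a negative amount; discard.
So the least-cost plan costs $2.32.

$2.32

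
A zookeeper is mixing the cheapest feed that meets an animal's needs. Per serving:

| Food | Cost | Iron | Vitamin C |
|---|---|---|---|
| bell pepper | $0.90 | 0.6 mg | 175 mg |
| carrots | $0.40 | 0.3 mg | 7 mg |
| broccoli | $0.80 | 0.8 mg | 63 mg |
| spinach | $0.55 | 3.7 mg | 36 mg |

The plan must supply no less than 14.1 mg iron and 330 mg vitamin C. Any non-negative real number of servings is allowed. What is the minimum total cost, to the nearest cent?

Compare the cost at each extreme point of the feasible region.
bell pepper only: max(14.1/0.6, 330/175) = 23.5 servings → $21.15.
carrots only: max(14.1/0.3, 330/7) = 47.14 servings → $18.86.
broccoli only: max(14.1/0.8, 330/63) = 17.62 servings → $14.10.
spinach only: max(14.1/3.7, 330/36) = 9.167 servings → $5.04.
bell pepper + carrots with both tight: 0.006211 servings and 46.99 servings → $18.80.
bell pepper + broccoli: intersection lies outside the first quadrant.
bell pepper + spinach with both tight: 1.14 servings and 3.626 servings → $3.02.
carrots + broccoli with both tight: 46.94 servings and 0.02256 servings → $18.79.
carrots + spinach: the both-tight solution has a negative serving — not a feasible corner.
broccoli + spinach with both tight: 3.492 servings and 3.056 servings → $4.47.
Cheapest feasible corner: $3.02.

$3.02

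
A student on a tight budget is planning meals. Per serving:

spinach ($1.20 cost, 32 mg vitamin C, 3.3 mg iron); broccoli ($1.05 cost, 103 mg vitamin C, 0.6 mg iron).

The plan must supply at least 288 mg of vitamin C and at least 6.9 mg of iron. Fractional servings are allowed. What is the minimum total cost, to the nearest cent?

$4.40

The cheapest plan sits at a corner of the feasible region — with two constraints it uses at most two foods.
spinach only: max(288/32, 6.9/3.3) = 9 servings → $10.80.
broccoli only: max(288/103, 6.9/0.6) = 11.5 servings → $12.07.
spinach + broccoli with both tight: 1.677 servings and 2.275 servings → $4.40.
Cheapest feasible corner: $4.40.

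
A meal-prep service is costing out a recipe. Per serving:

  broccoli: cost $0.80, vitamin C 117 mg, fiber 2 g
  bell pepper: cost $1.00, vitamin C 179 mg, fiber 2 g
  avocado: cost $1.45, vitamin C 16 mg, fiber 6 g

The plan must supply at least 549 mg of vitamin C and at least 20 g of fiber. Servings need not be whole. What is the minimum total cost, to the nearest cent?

This is a tiny linear program; its minimum lies at a vertex of the feasible set. List the vertices and price them.
broccoli only: max(549/117, 20/2) = 10 servings → $8.00.
bell pepper only: max(549/179, 20/2) = 10 servings → $10.00.
avocado only: max(549/16, 20/6) = 34.31 servings → $49.75.
broccoli + bell pepper: intersection lies outside the first quadrant.
broccoli + avocado with both tight: 4.439 servings and 1.854 servings → $6.24.
bell pepper + avocado with both tight: 2.854 servings and 2.382 servings → $6.31.
So the least-cost plan costs $6.24.

$6.24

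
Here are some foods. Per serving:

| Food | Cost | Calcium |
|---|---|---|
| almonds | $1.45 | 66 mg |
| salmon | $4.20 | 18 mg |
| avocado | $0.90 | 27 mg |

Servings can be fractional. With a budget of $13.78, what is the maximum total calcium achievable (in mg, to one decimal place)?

627.2 mg

Calcium per dollar: almonds 45.52, avocado 30, salmon 4.286.
With no serving limits, spend the whole cost allowance on almonds: $13.78 / $1.45 × 66 mg = 627.2 mg.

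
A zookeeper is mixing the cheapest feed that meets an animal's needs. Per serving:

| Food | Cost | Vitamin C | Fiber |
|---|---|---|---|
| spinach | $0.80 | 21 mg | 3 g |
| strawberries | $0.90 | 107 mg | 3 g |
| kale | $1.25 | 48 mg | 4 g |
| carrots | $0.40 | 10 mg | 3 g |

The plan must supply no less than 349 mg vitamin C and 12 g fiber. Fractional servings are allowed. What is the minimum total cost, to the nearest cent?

$3.19

This is a tiny linear program; its minimum lies at a vertex of the feasible set. List the vertices and price them.
spinach only: max(349/21, 12/3) = 16.62 servings → $13.30.
strawberries only: max(349/107, 12/3) = 4 servings → $3.60.
kale only: max(349/48, 12/4) = 7.271 servings → $9.09.
carrots only: max(349/10, 12/3) = 34.9 servings → $13.96.
spinach + strawberries with both tight: 0.9186 servings and 3.081 servings → $3.51.
spinach + kale: intersection lies outside the first quadrant.
spinach + carrots: the both-tight solution has a negative serving — not a feasible corner.
strawberries + kale with both tight: 2.887 servings and 0.8345 servings → $3.64.
strawberries + carrots with both tight: 3.186 servings and 0.8144 servings → $3.19.
kale + carrots: intersection lies outside the first quadrant.
Cheapest feasible corner: $3.19.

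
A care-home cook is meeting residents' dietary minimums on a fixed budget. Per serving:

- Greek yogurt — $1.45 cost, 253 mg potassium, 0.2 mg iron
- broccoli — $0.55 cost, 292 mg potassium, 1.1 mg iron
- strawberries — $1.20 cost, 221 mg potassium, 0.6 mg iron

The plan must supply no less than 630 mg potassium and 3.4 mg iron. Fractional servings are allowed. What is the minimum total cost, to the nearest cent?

With two linear requirements the optimum uses one or two foods; enumerate the corners.
Greek yogurt only: max(630/253, 3.4/0.2) = 17 servings → $24.65.
broccoli only: max(630/292, 3.4/1.1) = 3.091 servings → $1.70.
strawberries only: max(630/221, 3.4/0.6) = 5.667 servings → $6.80.
Greek yogurt + broccoli: intersection lies outside the first quadrant.
Greek yogurt + strawberries with both targets exact would need a negative amount; discard.
broccoli + strawberries: intersection lies outside the first quadrant.
So the least-cost plan costs $1.70.

$1.70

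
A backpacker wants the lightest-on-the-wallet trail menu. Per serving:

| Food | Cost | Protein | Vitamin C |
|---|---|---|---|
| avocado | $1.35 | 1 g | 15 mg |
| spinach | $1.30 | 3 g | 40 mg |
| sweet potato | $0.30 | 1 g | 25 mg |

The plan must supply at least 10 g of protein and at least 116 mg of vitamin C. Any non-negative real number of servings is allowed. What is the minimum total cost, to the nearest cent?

A basic optimal solution has at most two foods positive. Try each food alone and each pair with both targets met exactly.
avocado only: max(10/1, 116/15) = 10 servings → $13.50.
spinach only: max(10/3, 116/40) = 3.333 servings → $4.33.
sweet potato only: max(10/1, 116/25) = 10 servings → $3.00.
avocado + spinach with both targets exact would need a negative amount; discard.
avocado + sweet potato: intersection lies outside the first quadrant.
spinach + sweet potato: the both-tight solution has a negative serving — not a feasible corner.
Cheapest feasible corner: $3.00.

$3.00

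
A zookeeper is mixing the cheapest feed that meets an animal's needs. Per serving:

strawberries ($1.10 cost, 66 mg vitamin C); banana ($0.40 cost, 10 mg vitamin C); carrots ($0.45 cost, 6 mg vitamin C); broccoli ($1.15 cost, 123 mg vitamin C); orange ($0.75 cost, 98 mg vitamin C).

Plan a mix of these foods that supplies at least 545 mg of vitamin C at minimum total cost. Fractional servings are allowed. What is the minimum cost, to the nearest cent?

Cost per mg of vitamin C: orange $0.0077, broccoli $0.0093, strawberries $0.0167, banana $0.0400, carrots $0.0750.
With no serving limits, use only orange: 545 mg / 98 mg = 5.561 servings × $0.75 = $4.17.

$4.17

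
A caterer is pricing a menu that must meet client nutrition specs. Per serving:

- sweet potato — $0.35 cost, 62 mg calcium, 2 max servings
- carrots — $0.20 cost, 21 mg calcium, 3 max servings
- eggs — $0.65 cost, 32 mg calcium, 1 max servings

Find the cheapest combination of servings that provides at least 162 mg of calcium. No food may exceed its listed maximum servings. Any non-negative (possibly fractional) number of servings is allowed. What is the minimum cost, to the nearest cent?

Cost per mg of calcium: sweet potato $0.0056, carrots $0.0095, eggs $0.0203.
Take 2 servings of sweet potato: +124.0 mg calcium for $0.70 (total $0.70, still need 38.0 mg).
Take 1.81 servings of carrots: +38.0 mg calcium for $0.36 (total $1.06, still need 0.0 mg).
Filling from the cheapest source first is optimal under one linear minimum: $1.06.

$1.06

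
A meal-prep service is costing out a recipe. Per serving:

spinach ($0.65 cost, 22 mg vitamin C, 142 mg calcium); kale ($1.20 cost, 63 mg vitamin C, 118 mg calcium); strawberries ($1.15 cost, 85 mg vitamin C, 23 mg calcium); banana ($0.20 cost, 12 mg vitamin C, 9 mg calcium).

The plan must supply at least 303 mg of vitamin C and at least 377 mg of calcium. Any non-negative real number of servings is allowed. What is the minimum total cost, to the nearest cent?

$4.86

For a min-cost LP with two ≥-constraints, a basic feasible solution has at most two positive variables.
spinach only: max(303/22, 377/142) = 13.77 servings → $8.95.
kale only: max(303/63, 377/118) = 4.81 servings → $5.77.
strawberries only: max(303/85, 377/23) = 16.39 servings → $18.85.
banana only: max(303/12, 377/9) = 41.89 servings → $8.38.
spinach + kale: the both-tight solution has a negative serving — not a feasible corner.
spinach + strawberries with both tight: 2.168 servings and 3.003 servings → $4.86.
spinach + banana with both tight: 1.193 servings and 23.06 servings → $5.39.
kale + strawberries with both tight: 2.922 servings and 1.399 servings → $5.12.
kale + banana with both tight: 2.117 servings and 14.14 servings → $5.37.
strawberries + banana: intersection lies outside the first quadrant.
Cheapest feasible corner: $4.86.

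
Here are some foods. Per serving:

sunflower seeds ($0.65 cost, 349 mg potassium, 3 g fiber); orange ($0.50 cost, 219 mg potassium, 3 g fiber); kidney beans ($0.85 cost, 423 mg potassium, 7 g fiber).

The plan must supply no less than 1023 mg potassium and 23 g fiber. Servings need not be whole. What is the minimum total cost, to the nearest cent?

$2.79

This is a tiny linear program; its minimum lies at a vertex of the feasible set. List the vertices and price them.
sunflower seeds only: max(1023/349, 23/3) = 7.667 servings → $4.98.
orange only: max(1023/219, 23/3) = 7.667 servings → $3.83.
kidney beans only: max(1023/423, 23/7) = 3.286 servings → $2.79.
sunflower seeds + orange: the both-tight solution has a negative serving — not a feasible corner.
sunflower seeds + kidney beans: the both-tight solution has a negative serving — not a feasible corner.
orange + kidney beans: the both-tight solution has a negative serving — not a feasible corner.
So the least-cost plan costs $2.79.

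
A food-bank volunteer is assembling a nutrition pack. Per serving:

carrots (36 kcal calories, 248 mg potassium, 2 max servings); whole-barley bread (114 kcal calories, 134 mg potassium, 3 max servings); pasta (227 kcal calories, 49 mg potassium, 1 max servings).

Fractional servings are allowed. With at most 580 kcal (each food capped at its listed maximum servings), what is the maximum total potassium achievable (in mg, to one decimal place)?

933.8 mg

Potassium per kcal: carrots 6.889, whole-barley bread 1.175, pasta 0.2159.
Take 2 servings of carrots: uses 72 kcal, +496.0 mg potassium (running total 496.0 mg).
Take 3 servings of whole-barley bread: uses 342 kcal, +402.0 mg potassium (running total 898.0 mg).
Take 0.7313 servings of pasta: uses 166 kcal, +35.8 mg potassium (running total 933.8 mg).
Greedy by best ratio exhausts the calories allowance optimally: 933.8 mg.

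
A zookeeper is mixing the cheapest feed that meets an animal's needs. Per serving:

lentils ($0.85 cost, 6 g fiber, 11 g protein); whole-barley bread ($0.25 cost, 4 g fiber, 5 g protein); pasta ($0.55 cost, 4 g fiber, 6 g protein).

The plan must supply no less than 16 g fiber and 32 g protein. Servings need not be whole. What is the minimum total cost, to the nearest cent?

lentils only: max(16/6, 32/11) = 2.909 servings → $2.47.
whole-barley bread only: max(16/4, 32/5) = 6.4 servings → $1.60.
pasta only: max(16/4, 32/6) = 5.333 servings → $2.93.
lentils + whole-barley bread: intersection lies outside the first quadrant.
lentils + pasta with both targets exact would need a negative amount; discard.
whole-barley bread + pasta with both targets exact would need a negative amount; discard.
Cheapest feasible corner: $1.60.

$1.60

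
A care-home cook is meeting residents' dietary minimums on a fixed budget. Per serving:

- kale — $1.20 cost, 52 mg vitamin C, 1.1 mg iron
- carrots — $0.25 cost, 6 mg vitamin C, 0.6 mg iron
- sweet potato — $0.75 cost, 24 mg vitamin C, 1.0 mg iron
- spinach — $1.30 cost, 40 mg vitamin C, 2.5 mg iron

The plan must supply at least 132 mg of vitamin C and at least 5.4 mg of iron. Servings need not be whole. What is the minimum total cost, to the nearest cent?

This is a tiny linear program; its minimum lies at a vertex of the feasible set. List the vertices and price them.
kale only: max(132/52, 5.4/1.1) = 4.909 servings → $5.89.
carrots only: max(132/6, 5.4/0.6) = 22 servings → $5.50.
sweet potato only: max(132/24, 5.4/1.0) = 5.5 servings → $4.12.
spinach only: max(132/40, 5.4/2.5) = 3.3 servings → $4.29.
kale + carrots with both tight: 1.902 servings and 5.512 servings → $3.66.
kale + sweet potato with both tight: 0.09375 servings and 5.297 servings → $4.09.
kale + spinach with both tight: 1.326 servings and 1.577 servings → $3.64.
carrots + sweet potato with both targets exact would need a negative amount; discard.
carrots + spinach with both targets exact would need a negative amount; discard.
sweet potato + spinach: intersection lies outside the first quadrant.
The minimum over all feasible corners is $3.64.

$3.64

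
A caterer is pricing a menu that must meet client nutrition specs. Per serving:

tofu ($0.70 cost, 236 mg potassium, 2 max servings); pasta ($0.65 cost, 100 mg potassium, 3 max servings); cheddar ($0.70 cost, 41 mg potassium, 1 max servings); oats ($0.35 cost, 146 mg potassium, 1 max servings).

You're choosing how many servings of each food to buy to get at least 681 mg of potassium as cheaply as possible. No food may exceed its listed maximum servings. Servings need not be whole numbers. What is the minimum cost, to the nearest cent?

Cost per mg of potassium: oats $0.0024, tofu $0.0030, pasta $0.0065, cheddar $0.0171.
Take 1 serving of oats: +146.0 mg potassium for $0.35 (total $0.35, still need 535.0 mg).
Take 2 servings of tofu: +472.0 mg potassium for $1.40 (total $1.75, still need 63.0 mg).
Take 0.63 servings of pasta: +63.0 mg potassium for $0.41 (total $2.16, still need 0.0 mg).
Filling from the cheapest source first is optimal under one linear minimum: $2.16.

$2.16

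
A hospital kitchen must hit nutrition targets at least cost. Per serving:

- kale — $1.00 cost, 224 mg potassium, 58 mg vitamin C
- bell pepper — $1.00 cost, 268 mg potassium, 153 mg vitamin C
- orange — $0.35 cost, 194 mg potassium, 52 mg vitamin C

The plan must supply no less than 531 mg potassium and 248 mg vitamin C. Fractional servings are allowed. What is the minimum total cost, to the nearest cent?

$1.63

kale only: max(531/224, 248/58) = 4.276 servings → $4.28.
bell pepper only: max(531/268, 248/153) = 1.981 servings → $1.98.
orange only: max(531/194, 248/52) = 4.769 servings → $1.67.
kale + bell pepper with both tight: 0.7891 servings and 1.322 servings → $2.11.
kale + orange: the both-tight solution has a negative serving — not a feasible corner.
bell pepper + orange with both tight: 1.302 servings and 0.9386 servings → $1.63.
Cheapest feasible corner: $1.63.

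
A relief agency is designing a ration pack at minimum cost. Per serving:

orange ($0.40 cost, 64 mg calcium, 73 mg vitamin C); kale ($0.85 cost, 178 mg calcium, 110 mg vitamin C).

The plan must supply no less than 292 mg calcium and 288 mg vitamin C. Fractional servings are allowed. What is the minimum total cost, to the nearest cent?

With two linear requirements the optimum uses one or two foods; enumerate the corners.
orange only: max(292/64, 288/73) = 4.562 servings → $1.82.
kale only: max(292/178, 288/110) = 2.618 servings → $2.23.
orange + kale with both tight: 3.215 servings and 0.4844 servings → $1.70.
So the least-cost plan costs $1.70.

$1.70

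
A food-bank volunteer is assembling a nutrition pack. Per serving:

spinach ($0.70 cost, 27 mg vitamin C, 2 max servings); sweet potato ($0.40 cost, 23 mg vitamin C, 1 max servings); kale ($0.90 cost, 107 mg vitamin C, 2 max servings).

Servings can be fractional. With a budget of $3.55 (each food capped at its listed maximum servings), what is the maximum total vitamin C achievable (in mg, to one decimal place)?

289.1 mg

Vitamin C per dollar: kale 118.9, sweet potato 57.5, spinach 38.57.
Take 2 servings of kale: spends $1.80, +214.0 mg vitamin C (running total 214.0 mg).
Take 1 serving of sweet potato: spends $0.40, +23.0 mg vitamin C (running total 237.0 mg).
Take 1.929 servings of spinach: spends $1.35, +52.1 mg vitamin C (running total 289.1 mg).
Filling greedily by vitamin C-per-dollar is optimal for one linear limit, giving 289.1 mg.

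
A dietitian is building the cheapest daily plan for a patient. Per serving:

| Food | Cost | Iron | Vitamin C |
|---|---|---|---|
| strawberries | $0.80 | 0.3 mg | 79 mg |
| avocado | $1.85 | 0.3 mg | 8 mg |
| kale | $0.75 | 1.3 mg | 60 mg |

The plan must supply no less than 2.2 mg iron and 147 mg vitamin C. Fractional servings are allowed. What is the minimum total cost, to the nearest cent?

strawberries only: max(2.2/0.3, 147/79) = 7.333 servings → $5.87.
avocado only: max(2.2/0.3, 147/8) = 18.38 servings → $33.99.
kale only: max(2.2/1.3, 147/60) = 2.45 servings → $1.84.
strawberries + avocado with both tight: 1.244 servings and 6.089 servings → $12.26.
strawberries + kale with both tight: 0.6978 servings and 1.531 servings → $1.71.
avocado + kale: the both-tight solution has a negative serving — not a feasible corner.
So the least-cost plan costs $1.71.

$1.71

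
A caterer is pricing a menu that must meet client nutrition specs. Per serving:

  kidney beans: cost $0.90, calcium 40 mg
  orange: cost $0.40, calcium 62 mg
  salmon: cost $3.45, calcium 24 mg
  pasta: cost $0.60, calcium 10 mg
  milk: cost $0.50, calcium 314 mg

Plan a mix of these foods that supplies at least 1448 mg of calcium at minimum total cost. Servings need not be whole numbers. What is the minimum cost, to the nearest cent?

Cost per mg of calcium: milk $0.0016, orange $0.0065, kidney beans $0.0225, pasta $0.0600, salmon $0.1437.
With no serving limits, use only milk: 1448 mg / 314 mg = 4.611 servings × $0.50 = $2.31.

$2.31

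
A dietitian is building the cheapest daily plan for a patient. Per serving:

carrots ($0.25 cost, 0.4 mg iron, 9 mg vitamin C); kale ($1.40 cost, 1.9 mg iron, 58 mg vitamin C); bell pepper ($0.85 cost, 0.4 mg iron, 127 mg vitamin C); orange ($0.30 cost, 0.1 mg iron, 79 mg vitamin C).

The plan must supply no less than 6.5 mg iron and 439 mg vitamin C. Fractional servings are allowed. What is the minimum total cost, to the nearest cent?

$4.97

A basic optimal solution has at most two foods positive. Try each food alone and each pair with both targets met exactly.
carrots only: max(6.5/0.4, 439/9) = 48.78 servings → $12.19.
kale only: max(6.5/1.9, 439/58) = 7.569 servings → $10.60.
bell pepper only: max(6.5/0.4, 439/127) = 16.25 servings → $13.81.
orange only: max(6.5/0.1, 439/79) = 65 servings → $19.50.
carrots + kale: the both-tight solution has a negative serving — not a feasible corner.
carrots + bell pepper with both tight: 13.77 servings and 2.481 servings → $5.55.
carrots + orange with both tight: 15.3 servings and 3.814 servings → $4.97.
kale + bell pepper with both tight: 2.98 servings and 2.096 servings → $5.95.
kale + orange with both tight: 3.254 servings and 3.168 servings → $5.51.
bell pepper + orange with both targets exact would need a negative amount; discard.
Cheapest feasible corner: $4.97.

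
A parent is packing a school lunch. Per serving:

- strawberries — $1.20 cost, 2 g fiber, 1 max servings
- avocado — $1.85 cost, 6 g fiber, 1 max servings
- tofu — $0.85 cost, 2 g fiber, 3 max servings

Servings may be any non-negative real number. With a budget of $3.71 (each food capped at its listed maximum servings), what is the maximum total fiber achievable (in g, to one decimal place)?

Fiber per dollar: avocado 3.243, tofu 2.353, strawberries 1.667.
Take 1 serving of avocado: spends $1.85, +6.0 g fiber (running total 6.0 g).
Take 2.188 servings of tofu: spends $1.86, +4.4 g fiber (running total 10.4 g).
Filling greedily by fiber-per-dollar is optimal for one linear limit, giving 10.4 g.

10.4 g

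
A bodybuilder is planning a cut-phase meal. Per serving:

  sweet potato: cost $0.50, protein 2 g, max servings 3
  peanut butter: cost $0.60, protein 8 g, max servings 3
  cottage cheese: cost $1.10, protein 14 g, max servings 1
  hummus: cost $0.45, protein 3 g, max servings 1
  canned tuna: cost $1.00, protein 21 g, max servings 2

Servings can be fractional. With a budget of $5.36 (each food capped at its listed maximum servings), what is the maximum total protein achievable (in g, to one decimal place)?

83.0 g

Protein per dollar: canned tuna 21, peanut butter 13.33, cottage cheese 12.73, hummus 6.667, sweet potato 4.
Take 2 servings of canned tuna: spends $2.00, +42.0 g protein (running total 42.0 g).
Take 3 servings of peanut butter: spends $1.80, +24.0 g protein (running total 66.0 g).
Take 1 serving of cottage cheese: spends $1.10, +14.0 g protein (running total 80.0 g).
Take 1 serving of hummus: spends $0.45, +3.0 g protein (running total 83.0 g).
Take 0.02 servings of sweet potato: spends $0.01, +0.0 g protein (running total 83.0 g).
Filling greedily by protein-per-dollar is optimal for one linear limit, giving 83.0 g.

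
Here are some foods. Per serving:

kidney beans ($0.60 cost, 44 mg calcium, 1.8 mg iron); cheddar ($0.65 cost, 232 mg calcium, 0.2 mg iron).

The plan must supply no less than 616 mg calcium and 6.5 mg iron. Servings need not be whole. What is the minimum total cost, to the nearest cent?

kidney beans only: max(616/44, 6.5/1.8) = 14 servings → $8.40.
cheddar only: max(616/232, 6.5/0.2) = 32.5 servings → $21.12.
kidney beans + cheddar with both tight: 3.387 servings and 2.013 servings → $3.34.
Cheapest feasible corner: $3.34.

$3.34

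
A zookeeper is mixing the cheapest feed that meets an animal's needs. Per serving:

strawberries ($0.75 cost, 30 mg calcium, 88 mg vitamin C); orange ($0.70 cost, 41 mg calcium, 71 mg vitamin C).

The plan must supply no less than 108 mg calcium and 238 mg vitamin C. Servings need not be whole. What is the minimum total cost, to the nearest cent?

$2.18

strawberries only: max(108/30, 238/88) = 3.6 servings → $2.70.
orange only: max(108/41, 238/71) = 3.352 servings → $2.35.
strawberries + orange with both tight: 1.414 servings and 1.599 servings → $2.18.
Cheapest feasible corner: $2.18.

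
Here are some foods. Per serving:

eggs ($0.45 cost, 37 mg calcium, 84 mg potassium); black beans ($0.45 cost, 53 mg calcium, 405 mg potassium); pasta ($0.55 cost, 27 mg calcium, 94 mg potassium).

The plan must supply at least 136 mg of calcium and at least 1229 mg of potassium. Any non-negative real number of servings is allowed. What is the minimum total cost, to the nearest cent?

This is a tiny linear program; its minimum lies at a vertex of the feasible set. List the vertices and price them.
eggs only: max(136/37, 1229/84) = 14.63 servings → $6.58.
black beans only: max(136/53, 1229/405) = 3.035 servings → $1.37.
pasta only: max(136/27, 1229/94) = 13.07 servings → $7.19.
eggs + black beans with both targets exact would need a negative amount; discard.
eggs + pasta: intersection lies outside the first quadrant.
black beans + pasta: intersection lies outside the first quadrant.
Cheapest feasible corner: $1.37.

$1.37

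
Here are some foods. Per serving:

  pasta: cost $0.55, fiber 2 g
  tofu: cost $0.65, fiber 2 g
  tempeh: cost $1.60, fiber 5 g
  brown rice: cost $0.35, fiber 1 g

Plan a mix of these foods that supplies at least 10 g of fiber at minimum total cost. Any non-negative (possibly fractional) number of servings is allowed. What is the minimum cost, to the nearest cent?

$2.75

Cost per g of fiber: pasta $0.2750, tempeh $0.3200, tofu $0.3250, brown rice $0.3500.
With no serving limits, use only pasta: 10 g / 2 g = 5 servings × $0.55 = $2.75.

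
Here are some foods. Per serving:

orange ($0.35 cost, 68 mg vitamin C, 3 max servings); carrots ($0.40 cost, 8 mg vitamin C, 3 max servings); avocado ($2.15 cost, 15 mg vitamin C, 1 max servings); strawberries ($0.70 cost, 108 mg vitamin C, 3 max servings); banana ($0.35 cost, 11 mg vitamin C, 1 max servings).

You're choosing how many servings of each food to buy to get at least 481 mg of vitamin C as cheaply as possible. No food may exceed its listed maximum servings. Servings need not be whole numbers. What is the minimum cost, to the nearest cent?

Cost per mg of vitamin C: orange $0.0051, strawberries $0.0065, banana $0.0318, carrots $0.0500, avocado $0.1433.
Take 3 servings of orange: +204.0 mg vitamin C for $1.05 (total $1.05, still need 277.0 mg).
Take 2.565 servings of strawberries: +277.0 mg vitamin C for $1.80 (total $2.85, still need 0.0 mg).
Filling from the cheapest source first is optimal under one linear minimum: $2.85.

$2.85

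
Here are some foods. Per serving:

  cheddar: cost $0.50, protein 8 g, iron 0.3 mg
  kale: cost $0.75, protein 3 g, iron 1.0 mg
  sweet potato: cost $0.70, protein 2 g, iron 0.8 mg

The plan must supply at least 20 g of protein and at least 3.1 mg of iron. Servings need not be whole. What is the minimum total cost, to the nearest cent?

$2.74

Minimising a linear cost over {protein ≥ 20, iron ≥ 3.1, servings ≥ 0} — the optimum is at a vertex, using one or two foods.
cheddar only: max(20/8, 3.1/0.3) = 10.33 servings → $5.17.
kale only: max(20/3, 3.1/1.0) = 6.667 servings → $5.00.
sweet potato only: max(20/2, 3.1/0.8) = 10 servings → $7.00.
cheddar + kale with both tight: 1.507 servings and 2.648 servings → $2.74.
cheddar + sweet potato with both tight: 1.69 servings and 3.241 servings → $3.11.
kale + sweet potato: the both-tight solution has a negative serving — not a feasible corner.
The minimum over all feasible corners is $2.74.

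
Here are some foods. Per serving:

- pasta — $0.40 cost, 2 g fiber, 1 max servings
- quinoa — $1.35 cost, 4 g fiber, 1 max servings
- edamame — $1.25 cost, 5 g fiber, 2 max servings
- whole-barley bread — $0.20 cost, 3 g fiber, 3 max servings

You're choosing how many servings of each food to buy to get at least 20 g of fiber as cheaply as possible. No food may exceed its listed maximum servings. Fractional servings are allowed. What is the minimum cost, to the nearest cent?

$3.25

Cost per g of fiber: whole-barley bread $0.0667, pasta $0.2000, edamame $0.2500, quinoa $0.3375.
Take 3 servings of whole-barley bread: +9.0 g fiber for $0.60 (total $0.60, still need 11.0 g).
Take 1 serving of pasta: +2.0 g fiber for $0.40 (total $1.00, still need 9.0 g).
Take 1.8 servings of edamame: +9.0 g fiber for $2.25 (total $3.25, still need 0.0 g).
Filling from the cheapest source first is optimal under one linear minimum: $3.25.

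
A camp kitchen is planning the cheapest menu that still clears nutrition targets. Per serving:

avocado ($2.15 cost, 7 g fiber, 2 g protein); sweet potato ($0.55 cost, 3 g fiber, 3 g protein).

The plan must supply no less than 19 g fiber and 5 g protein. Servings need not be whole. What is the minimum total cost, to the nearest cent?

$3.48

avocado only: max(19/7, 5/2) = 2.714 servings → $5.84.
sweet potato only: max(19/3, 5/3) = 6.333 servings → $3.48.
avocado + sweet potato with both targets exact would need a negative amount; discard.
So the least-cost plan costs $3.48.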